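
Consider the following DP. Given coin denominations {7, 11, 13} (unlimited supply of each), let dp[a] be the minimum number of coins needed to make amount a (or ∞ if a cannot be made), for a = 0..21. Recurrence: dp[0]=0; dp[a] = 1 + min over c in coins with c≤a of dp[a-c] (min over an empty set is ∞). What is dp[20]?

 a  0  1  2  3  4  5  6  7  8  9 10 11 12 13 14 15 16 17 18 19 20 21
dp  0  -  -  -  -  -  -  1  -  -  -  1  -  1  2  -  -  -  2  -  2  3
(- denotes ∞ / unreachable)

2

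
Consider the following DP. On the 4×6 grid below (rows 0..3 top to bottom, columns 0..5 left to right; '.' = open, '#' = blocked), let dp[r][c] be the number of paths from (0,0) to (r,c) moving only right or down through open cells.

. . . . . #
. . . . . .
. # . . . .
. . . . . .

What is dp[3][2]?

4

r\c   0   1   2   3   4   5
  0   1   1   1   1   1   0
  1   1   2   3   4   5   5
  2   1   0   3   7  12  17
  3   1   1   4  11  23  40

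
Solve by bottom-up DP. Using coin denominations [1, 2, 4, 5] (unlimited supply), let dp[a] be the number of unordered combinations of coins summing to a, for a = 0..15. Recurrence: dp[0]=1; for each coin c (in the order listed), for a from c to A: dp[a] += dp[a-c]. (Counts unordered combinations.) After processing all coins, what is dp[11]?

after  coin     0     1     2     3     4     5     6     7     8     9    10    11    12    13    14    15
          1     1     1     1     1     1     1     1     1     1     1     1     1     1     1     1     1
          2     1     1     2     2     3     3     4     4     5     5     6     6     7     7     8     8
          4     1     1     2     2     4     4     6     6     9     9    12    12    16    16    20    20
          5     1     1     2     2     4     5     7     8    11    13    17    19    24    27    33    37

19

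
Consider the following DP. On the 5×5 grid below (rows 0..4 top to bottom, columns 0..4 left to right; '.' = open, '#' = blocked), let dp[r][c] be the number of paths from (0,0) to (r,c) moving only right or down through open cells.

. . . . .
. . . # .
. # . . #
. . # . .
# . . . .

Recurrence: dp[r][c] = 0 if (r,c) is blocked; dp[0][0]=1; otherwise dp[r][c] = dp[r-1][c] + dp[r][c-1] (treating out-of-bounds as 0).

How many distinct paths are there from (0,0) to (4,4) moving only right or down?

r\c   0   1   2   3   4
  0   1   1   1   1   1
  1   1   2   3   0   1
  2   1   0   3   3   0
  3   1   1   0   3   3
  4   0   1   1   4   7

7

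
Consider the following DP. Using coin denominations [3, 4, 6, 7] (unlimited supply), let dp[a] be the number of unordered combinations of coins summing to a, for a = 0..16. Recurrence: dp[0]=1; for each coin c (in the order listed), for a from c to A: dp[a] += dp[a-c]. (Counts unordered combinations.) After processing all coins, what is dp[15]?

5

after  coin     0     1     2     3     4     5     6     7     8     9    10    11    12    13    14    15    16
          3     1     0     0     1     0     0     1     0     0     1     0     0     1     0     0     1     0
          4     1     0     0     1     1     0     1     1     1     1     1     1     2     1     1     2     2
          6     1     0     0     1     1     0     2     1     1     2     2     1     4     2     2     4     4
          7     1     0     0     1     1     0     2     2     1     2     3     2     4     4     4     5     6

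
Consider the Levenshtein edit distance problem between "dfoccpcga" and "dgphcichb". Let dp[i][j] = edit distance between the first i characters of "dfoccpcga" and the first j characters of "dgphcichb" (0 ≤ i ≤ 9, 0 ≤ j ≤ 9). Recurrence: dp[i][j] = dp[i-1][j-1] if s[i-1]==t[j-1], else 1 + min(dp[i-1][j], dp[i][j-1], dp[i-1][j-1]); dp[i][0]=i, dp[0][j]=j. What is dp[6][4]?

   ''  d  g  p  h  c  i  c  h  b
''  0  1  2  3  4  5  6  7  8  9
 d  1  0  1  2  3  4  5  6  7  8
 f  2  1  1  2  3  4  5  6  7  8
 o  3  2  2  2  3  4  5  6  7  8
 c  4  3  3  3  3  3  4  5  6  7
 c  5  4  4  4  4  3  4  4  5  6
 p  6  5  5  4  5  4  4  5  5  6
 c  7  6  6  5  5  5  5  4  5  6
 g  8  7  6  6  6  6  6  5  5  6
 a  9  8  7  7  7  7  7  6  6  6

5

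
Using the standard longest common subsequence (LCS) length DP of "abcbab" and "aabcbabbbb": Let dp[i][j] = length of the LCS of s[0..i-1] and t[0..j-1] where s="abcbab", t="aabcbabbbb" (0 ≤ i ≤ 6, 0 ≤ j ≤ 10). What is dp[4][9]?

4

   ''  a  a  b  c  b  a  b  b  b  b
''  0  0  0  0  0  0  0  0  0  0  0
 a  0  1  1  1  1  1  1  1  1  1  1
 b  0  1  1  2  2  2  2  2  2  2  2
 c  0  1  1  2  3  3  3  3  3  3  3
 b  0  1  1  2  3  4  4  4  4  4  4
 a  0  1  2  2  3  4  5  5  5  5  5
 b  0  1  2  3  3  4  5  6  6  6  6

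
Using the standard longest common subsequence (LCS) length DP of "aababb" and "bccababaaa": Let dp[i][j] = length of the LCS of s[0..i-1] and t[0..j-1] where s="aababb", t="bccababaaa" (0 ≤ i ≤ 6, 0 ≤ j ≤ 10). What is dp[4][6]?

   ''  b  c  c  a  b  a  b  a  a  a
''  0  0  0  0  0  0  0  0  0  0  0
 a  0  0  0  0  1  1  1  1  1  1  1
 a  0  0  0  0  1  1  2  2  2  2  2
 b  0  1  1  1  1  2  2  3  3  3  3
 a  0  1  1  1  2  2  3  3  4  4  4
 b  0  1  1  1  2  3  3  4  4  4  4
 b  0  1  1  1  2  3  3  4  4  4  4

3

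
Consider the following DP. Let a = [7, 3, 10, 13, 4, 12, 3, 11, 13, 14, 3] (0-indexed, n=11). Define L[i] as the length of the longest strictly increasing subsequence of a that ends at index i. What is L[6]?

1

   i    0    1    2    3    4    5    6    7    8    9   10
a[i]    7    3   10   13    4   12    3   11   13   14    3
L[i]    1    1    2    3    2    3    1    3    4    5    1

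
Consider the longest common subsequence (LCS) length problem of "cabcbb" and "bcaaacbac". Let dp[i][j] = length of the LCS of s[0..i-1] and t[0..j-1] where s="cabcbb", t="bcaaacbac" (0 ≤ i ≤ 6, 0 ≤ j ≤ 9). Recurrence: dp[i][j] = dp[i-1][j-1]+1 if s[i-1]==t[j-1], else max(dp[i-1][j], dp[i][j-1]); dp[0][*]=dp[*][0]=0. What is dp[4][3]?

   ''  b  c  a  a  a  c  b  a  c
''  0  0  0  0  0  0  0  0  0  0
 c  0  0  1  1  1  1  1  1  1  1
 a  0  0  1  2  2  2  2  2  2  2
 b  0  1  1  2  2  2  2  3  3  3
 c  0  1  2  2  2  2  3  3  3  4
 b  0  1  2  2  2  2  3  4  4  4
 b  0  1  2  2  2  2  3  4  4  4

2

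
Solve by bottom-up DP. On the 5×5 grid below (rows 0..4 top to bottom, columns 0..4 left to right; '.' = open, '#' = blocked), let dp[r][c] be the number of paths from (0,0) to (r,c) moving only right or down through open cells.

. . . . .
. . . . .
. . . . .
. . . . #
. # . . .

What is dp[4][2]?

10

r\c   0   1   2   3   4
  0   1   1   1   1   1
  1   1   2   3   4   5
  2   1   3   6  10  15
  3   1   4  10  20   0
  4   1   0  10  30  30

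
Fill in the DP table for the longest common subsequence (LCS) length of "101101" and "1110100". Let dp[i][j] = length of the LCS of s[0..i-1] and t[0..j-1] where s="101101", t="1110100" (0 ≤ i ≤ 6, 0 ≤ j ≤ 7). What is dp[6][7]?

   ''  1  1  1  0  1  0  0
''  0  0  0  0  0  0  0  0
 1  0  1  1  1  1  1  1  1
 0  0  1  1  1  2  2  2  2
 1  0  1  2  2  2  3  3  3
 1  0  1  2  3  3  3  3  3
 0  0  1  2  3  4  4  4  4
 1  0  1  2  3  4  5  5  5

5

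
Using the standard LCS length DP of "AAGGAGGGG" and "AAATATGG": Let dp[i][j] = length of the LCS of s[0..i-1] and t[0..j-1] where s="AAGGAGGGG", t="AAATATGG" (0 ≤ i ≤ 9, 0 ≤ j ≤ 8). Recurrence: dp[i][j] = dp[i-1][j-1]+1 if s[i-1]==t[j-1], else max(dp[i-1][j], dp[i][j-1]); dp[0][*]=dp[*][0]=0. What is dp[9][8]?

   ''  A  A  A  T  A  T  G  G
''  0  0  0  0  0  0  0  0  0
 A  0  1  1  1  1  1  1  1  1
 A  0  1  2  2  2  2  2  2  2
 G  0  1  2  2  2  2  2  3  3
 G  0  1  2  2  2  2  2  3  4
 A  0  1  2  3  3  3  3  3  4
 G  0  1  2  3  3  3  3  4  4
 G  0  1  2  3  3  3  3  4  5
 G  0  1  2  3  3  3  3  4  5
 G  0  1  2  3  3  3  3  4  5

5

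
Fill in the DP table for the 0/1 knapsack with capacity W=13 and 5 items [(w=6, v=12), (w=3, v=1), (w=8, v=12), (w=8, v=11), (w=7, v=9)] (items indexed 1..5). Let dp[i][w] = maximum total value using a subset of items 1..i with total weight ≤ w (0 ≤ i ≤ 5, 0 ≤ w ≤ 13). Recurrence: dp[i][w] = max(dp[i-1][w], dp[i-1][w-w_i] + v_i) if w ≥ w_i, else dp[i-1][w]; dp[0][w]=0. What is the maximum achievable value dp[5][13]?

i\w   0   1   2   3   4   5   6   7   8   9  10  11  12  13
  0   0   0   0   0   0   0   0   0   0   0   0   0   0   0
  1   0   0   0   0   0   0  12  12  12  12  12  12  12  12
  2   0   0   0   1   1   1  12  12  12  13  13  13  13  13
  3   0   0   0   1   1   1  12  12  12  13  13  13  13  13
  4   0   0   0   1   1   1  12  12  12  13  13  13  13  13
  5   0   0   0   1   1   1  12  12  12  13  13  13  13  21

21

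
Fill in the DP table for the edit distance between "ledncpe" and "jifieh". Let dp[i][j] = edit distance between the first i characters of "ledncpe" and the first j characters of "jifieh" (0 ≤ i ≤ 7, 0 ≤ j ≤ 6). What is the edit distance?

7

   ''  j  i  f  i  e  h
''  0  1  2  3  4  5  6
 l  1  1  2  3  4  5  6
 e  2  2  2  3  4  4  5
 d  3  3  3  3  4  5  5
 n  4  4  4  4  4  5  6
 c  5  5  5  5  5  5  6
 p  6  6  6  6  6  6  6
 e  7  7  7  7  7  6  7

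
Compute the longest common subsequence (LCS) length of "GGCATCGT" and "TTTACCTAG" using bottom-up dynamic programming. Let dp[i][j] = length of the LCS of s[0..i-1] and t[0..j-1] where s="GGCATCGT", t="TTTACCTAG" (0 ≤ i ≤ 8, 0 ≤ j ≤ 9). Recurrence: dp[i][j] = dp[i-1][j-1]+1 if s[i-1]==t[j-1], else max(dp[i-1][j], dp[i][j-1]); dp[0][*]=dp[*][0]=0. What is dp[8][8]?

   ''  T  T  T  A  C  C  T  A  G
''  0  0  0  0  0  0  0  0  0  0
 G  0  0  0  0  0  0  0  0  0  1
 G  0  0  0  0  0  0  0  0  0  1
 C  0  0  0  0  0  1  1  1  1  1
 A  0  0  0  0  1  1  1  1  2  2
 T  0  1  1  1  1  1  1  2  2  2
 C  0  1  1  1  1  2  2  2  2  2
 G  0  1  1  1  1  2  2  2  2  3
 T  0  1  2  2  2  2  2  3  3  3

3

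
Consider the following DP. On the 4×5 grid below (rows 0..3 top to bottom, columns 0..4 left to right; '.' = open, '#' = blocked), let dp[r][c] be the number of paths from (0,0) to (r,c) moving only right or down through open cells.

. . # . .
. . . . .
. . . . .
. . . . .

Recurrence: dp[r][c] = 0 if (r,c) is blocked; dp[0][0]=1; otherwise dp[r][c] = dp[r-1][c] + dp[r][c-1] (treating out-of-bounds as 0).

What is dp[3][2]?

9

r\c   0   1   2   3   4
  0   1   1   0   0   0
  1   1   2   2   2   2
  2   1   3   5   7   9
  3   1   4   9  16  25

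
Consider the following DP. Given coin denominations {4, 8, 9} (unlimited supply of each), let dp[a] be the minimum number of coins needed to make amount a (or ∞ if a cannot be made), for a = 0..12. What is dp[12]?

2

 a  0  1  2  3  4  5  6  7  8  9 10 11 12
dp  0  -  -  -  1  -  -  -  1  1  -  -  2
(- denotes ∞ / unreachable)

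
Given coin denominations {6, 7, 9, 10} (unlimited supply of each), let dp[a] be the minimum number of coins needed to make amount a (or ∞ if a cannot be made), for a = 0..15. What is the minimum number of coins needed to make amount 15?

 a  0  1  2  3  4  5  6  7  8  9 10 11 12 13 14 15
dp  0  -  -  -  -  -  1  1  -  1  1  -  2  2  2  2
(- denotes ∞ / unreachable)

2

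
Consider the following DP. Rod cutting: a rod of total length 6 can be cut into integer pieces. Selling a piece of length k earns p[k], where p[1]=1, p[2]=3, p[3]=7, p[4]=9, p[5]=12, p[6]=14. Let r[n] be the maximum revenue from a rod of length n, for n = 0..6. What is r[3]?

7

   n    0    1    2    3    4    5    6
r[n]    0    1    3    7    9   12   14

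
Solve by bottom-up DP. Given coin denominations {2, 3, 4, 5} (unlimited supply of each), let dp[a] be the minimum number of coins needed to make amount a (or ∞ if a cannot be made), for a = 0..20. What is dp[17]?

 a  0  1  2  3  4  5  6  7  8  9 10 11 12 13 14 15 16 17 18 19 20
dp  0  -  1  1  1  1  2  2  2  2  2  3  3  3  3  3  4  4  4  4  4
(- denotes ∞ / unreachable)

4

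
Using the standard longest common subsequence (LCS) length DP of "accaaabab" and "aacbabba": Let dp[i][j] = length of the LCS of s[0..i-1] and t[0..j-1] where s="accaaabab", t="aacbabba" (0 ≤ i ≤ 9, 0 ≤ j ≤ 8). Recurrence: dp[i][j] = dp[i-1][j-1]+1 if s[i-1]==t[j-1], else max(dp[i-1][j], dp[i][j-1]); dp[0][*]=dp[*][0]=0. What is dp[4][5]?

3

   ''  a  a  c  b  a  b  b  a
''  0  0  0  0  0  0  0  0  0
 a  0  1  1  1  1  1  1  1  1
 c  0  1  1  2  2  2  2  2  2
 c  0  1  1  2  2  2  2  2  2
 a  0  1  2  2  2  3  3  3  3
 a  0  1  2  2  2  3  3  3  4
 a  0  1  2  2  2  3  3  3  4
 b  0  1  2  2  3  3  4  4  4
 a  0  1  2  2  3  4  4  4  5
 b  0  1  2  2  3  4  5  5  5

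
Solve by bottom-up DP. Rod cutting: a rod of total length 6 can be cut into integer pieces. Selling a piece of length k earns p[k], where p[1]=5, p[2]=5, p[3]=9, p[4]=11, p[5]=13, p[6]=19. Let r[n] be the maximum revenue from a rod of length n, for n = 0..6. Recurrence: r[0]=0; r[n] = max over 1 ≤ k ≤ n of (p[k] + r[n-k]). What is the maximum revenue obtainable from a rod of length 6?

30

   n    0    1    2    3    4    5    6
r[n]    0    5   10   15   20   25   30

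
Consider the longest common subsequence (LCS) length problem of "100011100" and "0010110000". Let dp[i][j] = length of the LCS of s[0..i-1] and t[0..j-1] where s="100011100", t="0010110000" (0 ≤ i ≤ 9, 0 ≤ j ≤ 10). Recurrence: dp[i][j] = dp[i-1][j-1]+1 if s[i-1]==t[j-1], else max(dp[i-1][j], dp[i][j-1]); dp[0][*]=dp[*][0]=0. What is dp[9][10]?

   ''  0  0  1  0  1  1  0  0  0  0
''  0  0  0  0  0  0  0  0  0  0  0
 1  0  0  0  1  1  1  1  1  1  1  1
 0  0  1  1  1  2  2  2  2  2  2  2
 0  0  1  2  2  2  2  2  3  3  3  3
 0  0  1  2  2  3  3  3  3  4  4  4
 1  0  1  2  3  3  4  4  4  4  4  4
 1  0  1  2  3  3  4  5  5  5  5  5
 1  0  1  2  3  3  4  5  5  5  5  5
 0  0  1  2  3  4  4  5  6  6  6  6
 0  0  1  2  3  4  4  5  6  7  7  7

7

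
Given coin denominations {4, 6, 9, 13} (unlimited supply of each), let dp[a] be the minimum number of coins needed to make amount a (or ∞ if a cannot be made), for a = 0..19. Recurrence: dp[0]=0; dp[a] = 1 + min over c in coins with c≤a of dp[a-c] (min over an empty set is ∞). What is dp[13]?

1

 a  0  1  2  3  4  5  6  7  8  9 10 11 12 13 14 15 16 17 18 19
dp  0  -  -  -  1  -  1  -  2  1  2  -  2  1  3  2  3  2  2  2
(- denotes ∞ / unreachable)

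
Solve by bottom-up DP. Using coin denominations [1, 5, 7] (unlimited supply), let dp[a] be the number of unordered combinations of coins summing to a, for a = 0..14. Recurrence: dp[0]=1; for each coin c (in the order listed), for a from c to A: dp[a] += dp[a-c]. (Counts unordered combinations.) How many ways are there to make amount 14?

6

after  coin     0     1     2     3     4     5     6     7     8     9    10    11    12    13    14
          1     1     1     1     1     1     1     1     1     1     1     1     1     1     1     1
          5     1     1     1     1     1     2     2     2     2     2     3     3     3     3     3
          7     1     1     1     1     1     2     2     3     3     3     4     4     5     5     6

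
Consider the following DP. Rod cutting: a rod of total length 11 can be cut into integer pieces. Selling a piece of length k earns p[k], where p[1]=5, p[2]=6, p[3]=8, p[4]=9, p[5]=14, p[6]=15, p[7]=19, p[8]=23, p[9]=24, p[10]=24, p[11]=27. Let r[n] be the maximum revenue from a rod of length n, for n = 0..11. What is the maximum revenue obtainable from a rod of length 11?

55

   n    0    1    2    3    4    5    6    7    8    9   10   11
r[n]    0    5   10   15   20   25   30   35   40   45   50   55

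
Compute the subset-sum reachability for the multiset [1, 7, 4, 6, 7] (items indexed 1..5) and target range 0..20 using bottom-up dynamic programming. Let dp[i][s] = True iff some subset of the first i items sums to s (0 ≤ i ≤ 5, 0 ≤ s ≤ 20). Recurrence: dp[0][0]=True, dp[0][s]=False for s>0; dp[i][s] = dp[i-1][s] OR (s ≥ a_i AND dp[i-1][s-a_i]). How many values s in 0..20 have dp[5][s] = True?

i\s   0   1   2   3   4   5   6   7   8   9  10  11  12  13  14  15  16  17  18  19  20
  0   T   F   F   F   F   F   F   F   F   F   F   F   F   F   F   F   F   F   F   F   F
  1   T   T   F   F   F   F   F   F   F   F   F   F   F   F   F   F   F   F   F   F   F
  2   T   T   F   F   F   F   F   T   T   F   F   F   F   F   F   F   F   F   F   F   F
  3   T   T   F   F   T   T   F   T   T   F   F   T   T   F   F   F   F   F   F   F   F
  4   T   T   F   F   T   T   T   T   T   F   T   T   T   T   T   F   F   T   T   F   F
  5   T   T   F   F   T   T   T   T   T   F   T   T   T   T   T   T   F   T   T   T   T

17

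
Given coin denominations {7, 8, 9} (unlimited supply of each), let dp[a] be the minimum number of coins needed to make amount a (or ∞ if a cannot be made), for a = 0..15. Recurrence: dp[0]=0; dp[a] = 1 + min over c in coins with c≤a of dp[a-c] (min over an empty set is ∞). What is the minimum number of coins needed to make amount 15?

2

 a  0  1  2  3  4  5  6  7  8  9 10 11 12 13 14 15
dp  0  -  -  -  -  -  -  1  1  1  -  -  -  -  2  2
(- denotes ∞ / unreachable)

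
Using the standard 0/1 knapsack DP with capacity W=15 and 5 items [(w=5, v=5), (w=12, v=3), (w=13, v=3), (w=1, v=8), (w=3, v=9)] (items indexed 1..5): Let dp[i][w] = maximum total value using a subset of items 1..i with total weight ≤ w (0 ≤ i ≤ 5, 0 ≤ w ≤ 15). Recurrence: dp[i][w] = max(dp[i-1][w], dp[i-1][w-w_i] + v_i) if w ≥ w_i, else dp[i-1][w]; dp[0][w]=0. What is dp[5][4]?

17

i\w   0   1   2   3   4   5   6   7   8   9  10  11  12  13  14  15
  0   0   0   0   0   0   0   0   0   0   0   0   0   0   0   0   0
  1   0   0   0   0   0   5   5   5   5   5   5   5   5   5   5   5
  2   0   0   0   0   0   5   5   5   5   5   5   5   5   5   5   5
  3   0   0   0   0   0   5   5   5   5   5   5   5   5   5   5   5
  4   0   8   8   8   8   8  13  13  13  13  13  13  13  13  13  13
  5   0   8   8   9  17  17  17  17  17  22  22  22  22  22  22  22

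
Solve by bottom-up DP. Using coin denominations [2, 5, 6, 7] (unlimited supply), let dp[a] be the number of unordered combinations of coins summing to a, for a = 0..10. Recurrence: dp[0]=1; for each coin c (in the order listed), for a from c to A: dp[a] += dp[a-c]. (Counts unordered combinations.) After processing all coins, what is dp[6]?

2

after  coin     0     1     2     3     4     5     6     7     8     9    10
          2     1     0     1     0     1     0     1     0     1     0     1
          5     1     0     1     0     1     1     1     1     1     1     2
          6     1     0     1     0     1     1     2     1     2     1     3
          7     1     0     1     0     1     1     2     2     2     2     3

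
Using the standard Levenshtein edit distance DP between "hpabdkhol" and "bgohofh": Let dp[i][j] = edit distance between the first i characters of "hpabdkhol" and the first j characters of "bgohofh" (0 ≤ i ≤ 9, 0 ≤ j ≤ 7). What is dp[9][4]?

7

   ''  b  g  o  h  o  f  h
''  0  1  2  3  4  5  6  7
 h  1  1  2  3  3  4  5  6
 p  2  2  2  3  4  4  5  6
 a  3  3  3  3  4  5  5  6
 b  4  3  4  4  4  5  6  6
 d  5  4  4  5  5  5  6  7
 k  6  5  5  5  6  6  6  7
 h  7  6  6  6  5  6  7  6
 o  8  7  7  6  6  5  6  7
 l  9  8  8  7  7  6  6  7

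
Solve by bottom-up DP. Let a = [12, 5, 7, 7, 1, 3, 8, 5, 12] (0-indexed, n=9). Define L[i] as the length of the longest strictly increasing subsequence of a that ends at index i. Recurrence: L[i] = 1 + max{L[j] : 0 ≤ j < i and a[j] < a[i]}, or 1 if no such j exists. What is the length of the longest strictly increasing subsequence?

4

   i    0    1    2    3    4    5    6    7    8
a[i]   12    5    7    7    1    3    8    5   12
L[i]    1    1    2    2    1    2    3    3    4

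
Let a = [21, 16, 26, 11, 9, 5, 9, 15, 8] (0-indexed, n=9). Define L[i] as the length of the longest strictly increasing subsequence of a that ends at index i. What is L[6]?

   i    0    1    2    3    4    5    6    7    8
a[i]   21   16   26   11    9    5    9   15    8
L[i]    1    1    2    1    1    1    2    3    2

2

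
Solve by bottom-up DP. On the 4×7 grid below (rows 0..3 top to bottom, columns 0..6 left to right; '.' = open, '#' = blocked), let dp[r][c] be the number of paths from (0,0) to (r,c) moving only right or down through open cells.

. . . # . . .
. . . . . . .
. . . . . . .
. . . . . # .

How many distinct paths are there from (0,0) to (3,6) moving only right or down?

18

r\c   0   1   2   3   4   5   6
  0   1   1   1   0   0   0   0
  1   1   2   3   3   3   3   3
  2   1   3   6   9  12  15  18
  3   1   4  10  19  31   0  18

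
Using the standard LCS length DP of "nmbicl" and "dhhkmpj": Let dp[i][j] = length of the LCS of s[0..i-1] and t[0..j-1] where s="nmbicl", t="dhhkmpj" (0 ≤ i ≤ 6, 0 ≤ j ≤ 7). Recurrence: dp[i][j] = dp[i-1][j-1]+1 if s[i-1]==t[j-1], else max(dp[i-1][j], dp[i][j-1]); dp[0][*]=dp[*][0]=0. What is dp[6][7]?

1

   ''  d  h  h  k  m  p  j
''  0  0  0  0  0  0  0  0
 n  0  0  0  0  0  0  0  0
 m  0  0  0  0  0  1  1  1
 b  0  0  0  0  0  1  1  1
 i  0  0  0  0  0  1  1  1
 c  0  0  0  0  0  1  1  1
 l  0  0  0  0  0  1  1  1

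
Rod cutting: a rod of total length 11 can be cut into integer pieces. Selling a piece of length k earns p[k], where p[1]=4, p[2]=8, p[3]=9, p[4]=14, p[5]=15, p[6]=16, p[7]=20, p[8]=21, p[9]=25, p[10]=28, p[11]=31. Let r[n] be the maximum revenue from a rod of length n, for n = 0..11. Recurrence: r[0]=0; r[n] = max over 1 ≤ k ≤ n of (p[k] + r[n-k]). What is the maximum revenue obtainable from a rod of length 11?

   n    0    1    2    3    4    5    6    7    8    9   10   11
r[n]    0    4    8   12   16   20   24   28   32   36   40   44

44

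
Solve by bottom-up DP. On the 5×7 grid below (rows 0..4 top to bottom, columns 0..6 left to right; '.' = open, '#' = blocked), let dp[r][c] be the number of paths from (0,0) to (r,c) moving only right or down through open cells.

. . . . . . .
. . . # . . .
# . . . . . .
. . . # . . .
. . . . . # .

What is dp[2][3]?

5

r\c   0   1   2   3   4   5   6
  0   1   1   1   1   1   1   1
  1   1   2   3   0   1   2   3
  2   0   2   5   5   6   8  11
  3   0   2   7   0   6  14  25
  4   0   2   9   9  15   0  25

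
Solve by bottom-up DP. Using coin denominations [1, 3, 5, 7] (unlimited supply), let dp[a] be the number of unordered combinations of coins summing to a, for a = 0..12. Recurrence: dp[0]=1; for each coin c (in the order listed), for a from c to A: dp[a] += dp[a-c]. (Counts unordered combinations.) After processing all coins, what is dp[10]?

after  coin     0     1     2     3     4     5     6     7     8     9    10    11    12
          1     1     1     1     1     1     1     1     1     1     1     1     1     1
          3     1     1     1     2     2     2     3     3     3     4     4     4     5
          5     1     1     1     2     2     3     4     4     5     6     7     8     9
          7     1     1     1     2     2     3     4     5     6     7     9    10    12

9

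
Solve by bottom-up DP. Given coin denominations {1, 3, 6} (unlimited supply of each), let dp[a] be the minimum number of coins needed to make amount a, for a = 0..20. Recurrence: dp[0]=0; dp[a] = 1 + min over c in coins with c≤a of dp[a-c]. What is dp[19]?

4

 a  0  1  2  3  4  5  6  7  8  9 10 11 12 13 14 15 16 17 18 19 20
dp  0  1  2  1  2  3  1  2  3  2  3  4  2  3  4  3  4  5  3  4  5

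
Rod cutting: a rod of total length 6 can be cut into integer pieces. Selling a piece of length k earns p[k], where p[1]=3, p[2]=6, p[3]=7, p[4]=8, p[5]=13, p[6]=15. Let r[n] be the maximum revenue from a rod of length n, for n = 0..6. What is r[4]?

12

   n    0    1    2    3    4    5    6
r[n]    0    3    6    9   12   15   18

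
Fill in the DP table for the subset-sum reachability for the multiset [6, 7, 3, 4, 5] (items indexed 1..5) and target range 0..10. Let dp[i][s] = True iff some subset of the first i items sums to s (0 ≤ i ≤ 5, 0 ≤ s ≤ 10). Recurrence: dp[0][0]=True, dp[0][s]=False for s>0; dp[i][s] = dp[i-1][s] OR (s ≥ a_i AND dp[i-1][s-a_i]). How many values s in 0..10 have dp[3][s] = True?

6

i\s   0   1   2   3   4   5   6   7   8   9  10
  0   T   F   F   F   F   F   F   F   F   F   F
  1   T   F   F   F   F   F   T   F   F   F   F
  2   T   F   F   F   F   F   T   T   F   F   F
  3   T   F   F   T   F   F   T   T   F   T   T
  4   T   F   F   T   T   F   T   T   F   T   T
  5   T   F   F   T   T   T   T   T   T   T   T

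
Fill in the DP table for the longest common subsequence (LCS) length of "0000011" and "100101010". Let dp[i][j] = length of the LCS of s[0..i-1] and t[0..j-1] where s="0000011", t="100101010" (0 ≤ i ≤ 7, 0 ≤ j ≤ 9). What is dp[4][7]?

4

   ''  1  0  0  1  0  1  0  1  0
''  0  0  0  0  0  0  0  0  0  0
 0  0  0  1  1  1  1  1  1  1  1
 0  0  0  1  2  2  2  2  2  2  2
 0  0  0  1  2  2  3  3  3  3  3
 0  0  0  1  2  2  3  3  4  4  4
 0  0  0  1  2  2  3  3  4  4  5
 1  0  1  1  2  3  3  4  4  5  5
 1  0  1  1  2  3  3  4  4  5  5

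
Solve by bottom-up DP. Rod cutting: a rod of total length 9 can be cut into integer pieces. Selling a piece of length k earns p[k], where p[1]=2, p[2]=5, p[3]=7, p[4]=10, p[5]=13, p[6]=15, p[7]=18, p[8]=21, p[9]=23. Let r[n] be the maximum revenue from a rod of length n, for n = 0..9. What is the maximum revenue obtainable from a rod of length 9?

23

   n    0    1    2    3    4    5    6    7    8    9
r[n]    0    2    5    7   10   13   15   18   21   23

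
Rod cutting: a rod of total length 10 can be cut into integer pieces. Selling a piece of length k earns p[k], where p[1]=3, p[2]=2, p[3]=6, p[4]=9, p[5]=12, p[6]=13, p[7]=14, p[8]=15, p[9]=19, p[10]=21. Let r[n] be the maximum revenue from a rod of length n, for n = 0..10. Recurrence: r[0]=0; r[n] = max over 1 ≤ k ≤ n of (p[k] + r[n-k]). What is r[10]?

   n    0    1    2    3    4    5    6    7    8    9   10
r[n]    0    3    6    9   12   15   18   21   24   27   30

30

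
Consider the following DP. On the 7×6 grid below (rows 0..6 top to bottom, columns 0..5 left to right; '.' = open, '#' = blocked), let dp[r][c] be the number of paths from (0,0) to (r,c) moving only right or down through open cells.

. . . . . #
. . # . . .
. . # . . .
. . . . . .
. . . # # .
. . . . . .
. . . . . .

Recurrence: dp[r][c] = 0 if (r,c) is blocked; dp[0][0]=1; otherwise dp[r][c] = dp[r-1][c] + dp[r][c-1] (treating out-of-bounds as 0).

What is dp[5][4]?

r\c   0   1   2   3   4   5
  0   1   1   1   1   1   0
  1   1   2   0   1   2   2
  2   1   3   0   1   3   5
  3   1   4   4   5   8  13
  4   1   5   9   0   0  13
  5   1   6  15  15  15  28
  6   1   7  22  37  52  80

15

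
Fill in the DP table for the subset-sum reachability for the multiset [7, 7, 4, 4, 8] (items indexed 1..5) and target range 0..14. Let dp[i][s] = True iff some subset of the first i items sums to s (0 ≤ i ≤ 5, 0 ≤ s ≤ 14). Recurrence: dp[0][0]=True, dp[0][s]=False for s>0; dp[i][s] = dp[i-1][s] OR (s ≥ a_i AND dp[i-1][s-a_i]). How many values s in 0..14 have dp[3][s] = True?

5

i\s   0   1   2   3   4   5   6   7   8   9  10  11  12  13  14
  0   T   F   F   F   F   F   F   F   F   F   F   F   F   F   F
  1   T   F   F   F   F   F   F   T   F   F   F   F   F   F   F
  2   T   F   F   F   F   F   F   T   F   F   F   F   F   F   T
  3   T   F   F   F   T   F   F   T   F   F   F   T   F   F   T
  4   T   F   F   F   T   F   F   T   T   F   F   T   F   F   T
  5   T   F   F   F   T   F   F   T   T   F   F   T   T   F   T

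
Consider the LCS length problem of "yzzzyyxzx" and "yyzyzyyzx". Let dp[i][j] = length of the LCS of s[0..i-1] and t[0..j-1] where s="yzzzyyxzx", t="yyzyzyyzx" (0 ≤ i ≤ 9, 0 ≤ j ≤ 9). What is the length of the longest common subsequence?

   ''  y  y  z  y  z  y  y  z  x
''  0  0  0  0  0  0  0  0  0  0
 y  0  1  1  1  1  1  1  1  1  1
 z  0  1  1  2  2  2  2  2  2  2
 z  0  1  1  2  2  3  3  3  3  3
 z  0  1  1  2  2  3  3  3  4  4
 y  0  1  2  2  3  3  4  4  4  4
 y  0  1  2  2  3  3  4  5  5  5
 x  0  1  2  2  3  3  4  5  5  6
 z  0  1  2  3  3  4  4  5  6  6
 x  0  1  2  3  3  4  4  5  6  7

7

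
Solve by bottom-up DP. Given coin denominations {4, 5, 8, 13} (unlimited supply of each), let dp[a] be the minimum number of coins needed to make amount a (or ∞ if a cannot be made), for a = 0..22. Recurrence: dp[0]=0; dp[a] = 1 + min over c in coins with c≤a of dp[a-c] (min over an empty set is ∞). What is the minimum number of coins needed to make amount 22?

 a  0  1  2  3  4  5  6  7  8  9 10 11 12 13 14 15 16 17 18 19 20 21 22
dp  0  -  -  -  1  1  -  -  1  2  2  -  2  1  3  3  2  2  2  4  3  2  3
(- denotes ∞ / unreachable)

3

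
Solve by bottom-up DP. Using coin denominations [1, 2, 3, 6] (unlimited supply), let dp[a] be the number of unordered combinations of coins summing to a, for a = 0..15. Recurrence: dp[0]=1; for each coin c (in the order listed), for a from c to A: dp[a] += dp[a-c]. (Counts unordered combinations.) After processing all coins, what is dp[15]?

after  coin     0     1     2     3     4     5     6     7     8     9    10    11    12    13    14    15
          1     1     1     1     1     1     1     1     1     1     1     1     1     1     1     1     1
          2     1     1     2     2     3     3     4     4     5     5     6     6     7     7     8     8
          3     1     1     2     3     4     5     7     8    10    12    14    16    19    21    24    27
          6     1     1     2     3     4     5     8     9    12    15    18    21    27    30    36    42

42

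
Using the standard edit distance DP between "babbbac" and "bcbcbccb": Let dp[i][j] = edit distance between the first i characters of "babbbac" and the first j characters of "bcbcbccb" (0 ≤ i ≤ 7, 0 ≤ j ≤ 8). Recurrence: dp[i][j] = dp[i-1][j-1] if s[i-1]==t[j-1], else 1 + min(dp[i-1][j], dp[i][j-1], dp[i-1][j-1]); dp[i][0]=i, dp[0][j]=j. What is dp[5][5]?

   ''  b  c  b  c  b  c  c  b
''  0  1  2  3  4  5  6  7  8
 b  1  0  1  2  3  4  5  6  7
 a  2  1  1  2  3  4  5  6  7
 b  3  2  2  1  2  3  4  5  6
 b  4  3  3  2  2  2  3  4  5
 b  5  4  4  3  3  2  3  4  4
 a  6  5  5  4  4  3  3  4  5
 c  7  6  5  5  4  4  3  3  4

2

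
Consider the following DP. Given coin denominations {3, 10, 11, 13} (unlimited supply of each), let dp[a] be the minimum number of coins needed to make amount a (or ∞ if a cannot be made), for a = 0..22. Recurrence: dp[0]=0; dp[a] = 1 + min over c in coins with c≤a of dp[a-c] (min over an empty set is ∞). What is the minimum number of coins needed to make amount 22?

 a  0  1  2  3  4  5  6  7  8  9 10 11 12 13 14 15 16 17 18 19 20 21 22
dp  0  -  -  1  -  -  2  -  -  3  1  1  4  1  2  5  2  3  6  3  2  2  2
(- denotes ∞ / unreachable)

2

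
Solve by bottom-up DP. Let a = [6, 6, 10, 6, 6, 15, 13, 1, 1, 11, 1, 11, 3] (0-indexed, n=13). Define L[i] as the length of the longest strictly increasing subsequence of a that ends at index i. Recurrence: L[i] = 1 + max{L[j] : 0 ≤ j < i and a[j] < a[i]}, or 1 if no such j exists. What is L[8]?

1

   i    0    1    2    3    4    5    6    7    8    9   10   11   12
a[i]    6    6   10    6    6   15   13    1    1   11    1   11    3
L[i]    1    1    2    1    1    3    3    1    1    3    1    3    2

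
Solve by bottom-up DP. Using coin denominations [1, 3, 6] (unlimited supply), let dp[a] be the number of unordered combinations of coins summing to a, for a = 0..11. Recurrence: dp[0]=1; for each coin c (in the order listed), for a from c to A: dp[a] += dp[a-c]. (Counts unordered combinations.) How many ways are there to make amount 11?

6

after  coin     0     1     2     3     4     5     6     7     8     9    10    11
          1     1     1     1     1     1     1     1     1     1     1     1     1
          3     1     1     1     2     2     2     3     3     3     4     4     4
          6     1     1     1     2     2     2     4     4     4     6     6     6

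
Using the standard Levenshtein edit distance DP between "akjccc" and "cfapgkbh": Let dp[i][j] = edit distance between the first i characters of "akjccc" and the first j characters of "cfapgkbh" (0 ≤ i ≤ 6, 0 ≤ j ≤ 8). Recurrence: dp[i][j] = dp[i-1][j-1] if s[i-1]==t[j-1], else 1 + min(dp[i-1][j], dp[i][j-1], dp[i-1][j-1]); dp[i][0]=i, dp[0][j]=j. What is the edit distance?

   ''  c  f  a  p  g  k  b  h
''  0  1  2  3  4  5  6  7  8
 a  1  1  2  2  3  4  5  6  7
 k  2  2  2  3  3  4  4  5  6
 j  3  3  3  3  4  4  5  5  6
 c  4  3  4  4  4  5  5  6  6
 c  5  4  4  5  5  5  6  6  7
 c  6  5  5  5  6  6  6  7  7

7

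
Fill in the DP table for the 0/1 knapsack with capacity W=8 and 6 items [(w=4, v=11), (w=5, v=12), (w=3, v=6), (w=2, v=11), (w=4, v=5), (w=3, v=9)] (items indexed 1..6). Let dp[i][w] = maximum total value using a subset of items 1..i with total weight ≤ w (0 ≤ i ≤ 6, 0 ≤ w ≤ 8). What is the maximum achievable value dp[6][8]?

26

i\w   0   1   2   3   4   5   6   7   8
  0   0   0   0   0   0   0   0   0   0
  1   0   0   0   0  11  11  11  11  11
  2   0   0   0   0  11  12  12  12  12
  3   0   0   0   6  11  12  12  17  18
  4   0   0  11  11  11  17  22  23  23
  5   0   0  11  11  11  17  22  23  23
  6   0   0  11  11  11  20  22  23  26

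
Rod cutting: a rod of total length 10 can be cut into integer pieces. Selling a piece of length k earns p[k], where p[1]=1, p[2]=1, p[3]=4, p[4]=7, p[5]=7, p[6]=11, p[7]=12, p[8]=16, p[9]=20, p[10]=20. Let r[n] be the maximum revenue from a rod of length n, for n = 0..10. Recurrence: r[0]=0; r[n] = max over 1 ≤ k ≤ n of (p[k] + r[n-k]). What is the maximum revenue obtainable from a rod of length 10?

21

   n    0    1    2    3    4    5    6    7    8    9   10
r[n]    0    1    2    4    7    8   11   12   16   20   21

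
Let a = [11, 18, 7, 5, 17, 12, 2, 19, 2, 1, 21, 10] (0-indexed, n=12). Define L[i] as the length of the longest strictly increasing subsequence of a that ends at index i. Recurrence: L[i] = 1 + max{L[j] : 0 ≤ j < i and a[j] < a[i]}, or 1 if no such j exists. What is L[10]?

   i    0    1    2    3    4    5    6    7    8    9   10   11
a[i]   11   18    7    5   17   12    2   19    2    1   21   10
L[i]    1    2    1    1    2    2    1    3    1    1    4    2

4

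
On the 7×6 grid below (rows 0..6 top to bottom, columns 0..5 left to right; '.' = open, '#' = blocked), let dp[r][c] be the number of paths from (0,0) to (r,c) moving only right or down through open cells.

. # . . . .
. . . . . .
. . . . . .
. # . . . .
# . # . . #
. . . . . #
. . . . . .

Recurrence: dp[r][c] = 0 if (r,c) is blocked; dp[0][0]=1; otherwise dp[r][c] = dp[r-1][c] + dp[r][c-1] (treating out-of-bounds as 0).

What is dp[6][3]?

r\c   0   1   2   3   4   5
  0   1   0   0   0   0   0
  1   1   1   1   1   1   1
  2   1   2   3   4   5   6
  3   1   0   3   7  12  18
  4   0   0   0   7  19   0
  5   0   0   0   7  26   0
  6   0   0   0   7  33  33

7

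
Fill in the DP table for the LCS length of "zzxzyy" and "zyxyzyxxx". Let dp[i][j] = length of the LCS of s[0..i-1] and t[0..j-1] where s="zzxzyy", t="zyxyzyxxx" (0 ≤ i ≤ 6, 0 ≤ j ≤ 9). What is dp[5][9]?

   ''  z  y  x  y  z  y  x  x  x
''  0  0  0  0  0  0  0  0  0  0
 z  0  1  1  1  1  1  1  1  1  1
 z  0  1  1  1  1  2  2  2  2  2
 x  0  1  1  2  2  2  2  3  3  3
 z  0  1  1  2  2  3  3  3  3  3
 y  0  1  2  2  3  3  4  4  4  4
 y  0  1  2  2  3  3  4  4  4  4

4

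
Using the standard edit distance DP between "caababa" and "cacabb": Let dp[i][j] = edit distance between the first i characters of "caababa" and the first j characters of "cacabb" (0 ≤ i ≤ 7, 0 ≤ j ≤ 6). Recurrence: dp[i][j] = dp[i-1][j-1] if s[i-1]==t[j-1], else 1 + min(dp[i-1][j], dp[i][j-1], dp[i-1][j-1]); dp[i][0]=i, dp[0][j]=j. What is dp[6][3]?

   ''  c  a  c  a  b  b
''  0  1  2  3  4  5  6
 c  1  0  1  2  3  4  5
 a  2  1  0  1  2  3  4
 a  3  2  1  1  1  2  3
 b  4  3  2  2  2  1  2
 a  5  4  3  3  2  2  2
 b  6  5  4  4  3  2  2
 a  7  6  5  5  4  3  3

4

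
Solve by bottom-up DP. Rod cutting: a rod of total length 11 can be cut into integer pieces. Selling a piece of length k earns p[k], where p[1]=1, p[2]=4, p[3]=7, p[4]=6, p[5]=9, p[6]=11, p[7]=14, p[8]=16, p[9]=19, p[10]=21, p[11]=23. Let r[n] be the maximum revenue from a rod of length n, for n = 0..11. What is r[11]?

25

   n    0    1    2    3    4    5    6    7    8    9   10   11
r[n]    0    1    4    7    8   11   14   15   18   21   22   25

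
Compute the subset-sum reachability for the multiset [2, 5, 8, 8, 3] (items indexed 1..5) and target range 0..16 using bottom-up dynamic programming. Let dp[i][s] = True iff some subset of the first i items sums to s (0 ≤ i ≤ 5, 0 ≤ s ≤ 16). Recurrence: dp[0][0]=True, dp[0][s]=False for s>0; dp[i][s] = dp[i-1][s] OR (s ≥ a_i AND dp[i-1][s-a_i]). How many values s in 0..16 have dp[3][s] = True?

i\s   0   1   2   3   4   5   6   7   8   9  10  11  12  13  14  15  16
  0   T   F   F   F   F   F   F   F   F   F   F   F   F   F   F   F   F
  1   T   F   T   F   F   F   F   F   F   F   F   F   F   F   F   F   F
  2   T   F   T   F   F   T   F   T   F   F   F   F   F   F   F   F   F
  3   T   F   T   F   F   T   F   T   T   F   T   F   F   T   F   T   F
  4   T   F   T   F   F   T   F   T   T   F   T   F   F   T   F   T   T
  5   T   F   T   T   F   T   F   T   T   F   T   T   F   T   F   T   T

8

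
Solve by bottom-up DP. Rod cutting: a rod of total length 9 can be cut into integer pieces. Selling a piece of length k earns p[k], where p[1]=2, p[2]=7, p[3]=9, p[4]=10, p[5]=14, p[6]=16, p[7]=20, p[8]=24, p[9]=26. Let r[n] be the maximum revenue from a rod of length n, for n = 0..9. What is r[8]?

28

   n    0    1    2    3    4    5    6    7    8    9
r[n]    0    2    7    9   14   16   21   23   28   30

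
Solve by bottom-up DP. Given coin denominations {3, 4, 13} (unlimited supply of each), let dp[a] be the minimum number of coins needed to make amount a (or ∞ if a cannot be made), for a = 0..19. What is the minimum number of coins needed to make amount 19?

 a  0  1  2  3  4  5  6  7  8  9 10 11 12 13 14 15 16 17 18 19
dp  0  -  -  1  1  -  2  2  2  3  3  3  3  1  4  4  2  2  5  3
(- denotes ∞ / unreachable)

3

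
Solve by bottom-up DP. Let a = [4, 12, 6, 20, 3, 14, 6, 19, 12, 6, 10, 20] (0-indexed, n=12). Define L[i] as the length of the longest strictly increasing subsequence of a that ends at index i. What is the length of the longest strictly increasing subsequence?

   i    0    1    2    3    4    5    6    7    8    9   10   11
a[i]    4   12    6   20    3   14    6   19   12    6   10   20
L[i]    1    2    2    3    1    3    2    4    3    2    3    5

5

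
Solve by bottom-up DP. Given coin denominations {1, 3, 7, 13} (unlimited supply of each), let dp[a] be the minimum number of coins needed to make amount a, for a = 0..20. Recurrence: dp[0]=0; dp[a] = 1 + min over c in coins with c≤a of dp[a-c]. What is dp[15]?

3

 a  0  1  2  3  4  5  6  7  8  9 10 11 12 13 14 15 16 17 18 19 20
dp  0  1  2  1  2  3  2  1  2  3  2  3  4  1  2  3  2  3  4  3  2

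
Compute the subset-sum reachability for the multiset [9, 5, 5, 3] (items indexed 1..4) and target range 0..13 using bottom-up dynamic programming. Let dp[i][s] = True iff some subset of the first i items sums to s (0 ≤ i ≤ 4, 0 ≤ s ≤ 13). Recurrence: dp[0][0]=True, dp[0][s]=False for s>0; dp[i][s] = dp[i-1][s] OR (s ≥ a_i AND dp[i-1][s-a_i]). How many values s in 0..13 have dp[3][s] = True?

4

i\s   0   1   2   3   4   5   6   7   8   9  10  11  12  13
  0   T   F   F   F   F   F   F   F   F   F   F   F   F   F
  1   T   F   F   F   F   F   F   F   F   T   F   F   F   F
  2   T   F   F   F   F   T   F   F   F   T   F   F   F   F
  3   T   F   F   F   F   T   F   F   F   T   T   F   F   F
  4   T   F   F   T   F   T   F   F   T   T   T   F   T   T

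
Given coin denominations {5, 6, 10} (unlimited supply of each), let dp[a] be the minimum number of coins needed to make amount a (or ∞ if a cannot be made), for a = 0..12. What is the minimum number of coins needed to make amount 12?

 a  0  1  2  3  4  5  6  7  8  9 10 11 12
dp  0  -  -  -  -  1  1  -  -  -  1  2  2
(- denotes ∞ / unreachable)

2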